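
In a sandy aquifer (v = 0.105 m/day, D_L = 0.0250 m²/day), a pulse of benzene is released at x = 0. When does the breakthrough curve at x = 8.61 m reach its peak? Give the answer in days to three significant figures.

79.8 days

For the 1D instantaneous-source solution, setting ∂C/∂t = 0 at fixed x gives v²t² + 2Dt − x² = 0, so t = (√(D² + v²x²) − D)/v².
√(D² + v²x²) = √(0.0250² + 0.105² × 8.61²) = 0.9044; v² = 0.011025.
t = (0.9044 − 0.0250)/0.011025 = 79.8 days (vs. the pure-advection estimate x/v = 82.0 d).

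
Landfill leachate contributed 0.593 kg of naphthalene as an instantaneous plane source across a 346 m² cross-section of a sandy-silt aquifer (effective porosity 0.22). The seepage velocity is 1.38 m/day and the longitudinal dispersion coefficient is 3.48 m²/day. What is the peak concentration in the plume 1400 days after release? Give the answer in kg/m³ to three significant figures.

3.15e-05 kg/m³

The peak of an instantaneous 1D plume sits at x = vt; there the Gaussian factor is 1 and C_max = M/(n_e·A·√(4πDt)), where n_e·A is the pore area the mass is dissolved in.
√(4πDt) = √(4π × 3.48 × 1400) = 247.4 m, so C_max = 0.593/(0.22 × 346 × 247.4) = 3.15e-05 kg/m³.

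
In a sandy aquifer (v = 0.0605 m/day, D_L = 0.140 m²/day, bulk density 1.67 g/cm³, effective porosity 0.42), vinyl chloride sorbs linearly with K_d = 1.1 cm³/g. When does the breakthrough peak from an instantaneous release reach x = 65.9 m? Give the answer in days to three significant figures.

Retardation factor R = 1 + ρ_b·K_d/n = 1 + 1.67 × 1.1/0.42 = 5.374.
Sorption retards both mechanisms: v_R = v/R = 0.01126 m/day, D_R = D/R = 0.02605 m²/day.
Peak time from v_R²t² + 2D_R t − x² = 0: t = (√(D_R² + v_R²x²) − D_R)/v_R².
√(D_R² + v_R²x²) = √(0.02605² + 0.01126² × 65.9²) = 0.7425; v_R² = 0.0001268.
t = (0.7425 − 0.02605)/0.0001268 = 5650 days.

5650 days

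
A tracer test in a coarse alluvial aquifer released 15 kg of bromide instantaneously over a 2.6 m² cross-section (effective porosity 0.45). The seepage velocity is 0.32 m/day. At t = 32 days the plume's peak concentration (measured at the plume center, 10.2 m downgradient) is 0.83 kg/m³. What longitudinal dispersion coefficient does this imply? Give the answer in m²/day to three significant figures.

0.593 m²/day

At the plume center C_max = M/(n_e·A·√(4πDt)), so D = M²/(4πt·(n_e·A·C_max)²).
n_e·A·C_max = 0.45 × 2.6 × 0.83 = 0.9711 kg/m.
D = 15²/(4π × 32 × 0.9711²) = 0.593 m²/day.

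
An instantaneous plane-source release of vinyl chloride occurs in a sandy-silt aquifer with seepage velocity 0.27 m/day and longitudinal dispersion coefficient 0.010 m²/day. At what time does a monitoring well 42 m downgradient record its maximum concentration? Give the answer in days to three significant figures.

155 days

For the 1D instantaneous-source solution, setting ∂C/∂t = 0 at fixed x gives v²t² + 2Dt − x² = 0, so t = (√(D² + v²x²) − D)/v².
√(D² + v²x²) = √(0.010² + 0.27² × 42²) = 11.34; v² = 0.0729.
t = (11.34 − 0.010)/0.0729 = 155 days (vs. the pure-advection estimate x/v = 156 d).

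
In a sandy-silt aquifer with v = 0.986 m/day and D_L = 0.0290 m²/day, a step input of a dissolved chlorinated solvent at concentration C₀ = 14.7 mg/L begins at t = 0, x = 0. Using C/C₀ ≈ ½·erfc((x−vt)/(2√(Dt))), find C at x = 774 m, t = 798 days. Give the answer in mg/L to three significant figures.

14.3 mg/L

For a continuous step input, C/C₀ ≈ ½·erfc((x−vt)/(2√(Dt))).
vt = 0.986 × 798 = 786.828 m and 2√(Dt) = 2√(0.0290 × 798) = 9.621 m.
Argument (x−vt)/(2√(Dt)) = (774 − 786.828)/9.621 = -1.333; ½·erfc(-1.333) = 0.9703.
C = 14.7 × 0.9703 = 14.3 mg/L.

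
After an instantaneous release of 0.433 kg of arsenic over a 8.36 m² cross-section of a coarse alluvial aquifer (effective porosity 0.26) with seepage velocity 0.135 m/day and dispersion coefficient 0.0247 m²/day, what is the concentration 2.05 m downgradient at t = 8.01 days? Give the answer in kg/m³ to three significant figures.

For an instantaneous plane source, C(x,t) = M/(n_e·A·√(4πDt)) · exp(−(x−vt)²/(4Dt)), with n_e·A the pore (flow) area.
Plume center vt = 0.135 × 8.01 = 1.08135 m, so the well at 2.05 m is 0.96865 m downgradient of the peak.
√(4πDt) = 1.577 m, giving peak height M/(n_e·A·√(4πDt)) = 0.433/(0.26 × 8.36 × 1.577) = 0.1263 kg/m³.
(x−vt)²/(4Dt) = (0.96865)²/(4 × 0.0247 × 8.01) = 1.186; exp(−1.186) = 0.3054.
C = 0.1263 × 0.3054 = 0.0386 kg/m³.

0.0386 kg/m³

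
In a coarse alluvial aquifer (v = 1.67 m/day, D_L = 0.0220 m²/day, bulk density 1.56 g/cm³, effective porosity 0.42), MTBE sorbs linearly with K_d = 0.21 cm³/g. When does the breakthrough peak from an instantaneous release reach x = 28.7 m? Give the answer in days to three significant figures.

30.6 days

Retardation factor R = 1 + ρ_b·K_d/n = 1 + 1.56 × 0.21/0.42 = 1.780.
Sorption retards both mechanisms: v_R = v/R = 0.9382 m/day, D_R = D/R = 0.01236 m²/day.
Peak time from v_R²t² + 2D_R t − x² = 0: t = (√(D_R² + v_R²x²) − D_R)/v_R².
√(D_R² + v_R²x²) = √(0.01236² + 0.9382² × 28.7²) = 26.93; v_R² = 0.8802.
t = (26.93 − 0.01236)/0.8802 = 30.6 days.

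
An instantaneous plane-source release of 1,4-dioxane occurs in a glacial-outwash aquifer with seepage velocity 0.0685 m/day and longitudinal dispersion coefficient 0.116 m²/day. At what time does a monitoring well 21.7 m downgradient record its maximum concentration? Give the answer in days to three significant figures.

For the 1D instantaneous-source solution, setting ∂C/∂t = 0 at fixed x gives v²t² + 2Dt − x² = 0, so t = (√(D² + v²x²) − D)/v².
√(D² + v²x²) = √(0.116² + 0.0685² × 21.7²) = 1.491; v² = 0.00469225.
t = (1.491 − 0.116)/0.00469225 = 293 days (vs. the pure-advection estimate x/v = 317 d).

293 days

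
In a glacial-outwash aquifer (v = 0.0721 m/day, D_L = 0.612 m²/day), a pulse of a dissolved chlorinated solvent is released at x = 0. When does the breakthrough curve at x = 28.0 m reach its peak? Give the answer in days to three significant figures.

For the 1D instantaneous-source solution, setting ∂C/∂t = 0 at fixed x gives v²t² + 2Dt − x² = 0, so t = (√(D² + v²x²) − D)/v².
√(D² + v²x²) = √(0.612² + 0.0721² × 28.0²) = 2.110; v² = 0.00519841.
t = (2.110 − 0.612)/0.00519841 = 288 days (vs. the pure-advection estimate x/v = 388 d).

288 days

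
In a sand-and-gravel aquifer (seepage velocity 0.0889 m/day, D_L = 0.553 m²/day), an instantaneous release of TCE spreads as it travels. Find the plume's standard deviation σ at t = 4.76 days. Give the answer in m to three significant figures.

2.29 m

Dispersive spreading gives a Gaussian with σ² = 2Dt; advection only shifts the center.
σ = √(2 × 0.553 × 4.76) = 2.29 m.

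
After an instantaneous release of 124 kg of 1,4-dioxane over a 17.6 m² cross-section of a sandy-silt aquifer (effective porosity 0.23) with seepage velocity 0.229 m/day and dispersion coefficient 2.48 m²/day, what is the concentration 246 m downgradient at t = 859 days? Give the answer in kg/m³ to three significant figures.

0.141 kg/m³

For an instantaneous plane source, C(x,t) = M/(n_e·A·√(4πDt)) · exp(−(x−vt)²/(4Dt)), with n_e·A the pore (flow) area.
Plume center vt = 0.229 × 859 = 196.711 m, so the well at 246 m is 49.289 m downgradient of the peak.
√(4πDt) = 163.6 m, giving peak height M/(n_e·A·√(4πDt)) = 124/(0.23 × 17.6 × 163.6) = 0.1872 kg/m³.
(x−vt)²/(4Dt) = (49.289)²/(4 × 2.48 × 859) = 0.2851; exp(−0.2851) = 0.7519.
C = 0.1872 × 0.7519 = 0.141 kg/m³.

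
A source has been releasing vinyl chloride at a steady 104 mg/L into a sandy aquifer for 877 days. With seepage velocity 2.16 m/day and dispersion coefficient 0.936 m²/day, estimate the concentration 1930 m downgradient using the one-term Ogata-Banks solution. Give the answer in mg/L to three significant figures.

19.7 mg/L

For a continuous step input, C/C₀ ≈ ½·erfc((x−vt)/(2√(Dt))).
vt = 2.16 × 877 = 1894.32 m and 2√(Dt) = 2√(0.936 × 877) = 57.30 m.
Argument (x−vt)/(2√(Dt)) = (1930 − 1894.32)/57.30 = 0.6227; ½·erfc(0.6227) = 0.1893.
C = 104 × 0.1893 = 19.7 mg/L.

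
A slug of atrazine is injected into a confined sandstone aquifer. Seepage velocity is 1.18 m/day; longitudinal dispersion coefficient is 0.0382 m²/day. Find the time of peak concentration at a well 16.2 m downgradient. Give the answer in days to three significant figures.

13.7 days

For the 1D instantaneous-source solution, setting ∂C/∂t = 0 at fixed x gives v²t² + 2Dt − x² = 0, so t = (√(D² + v²x²) − D)/v².
√(D² + v²x²) = √(0.0382² + 1.18² × 16.2²) = 19.12; v² = 1.3924.
t = (19.12 − 0.0382)/1.3924 = 13.7 days (vs. the pure-advection estimate x/v = 13.7 d).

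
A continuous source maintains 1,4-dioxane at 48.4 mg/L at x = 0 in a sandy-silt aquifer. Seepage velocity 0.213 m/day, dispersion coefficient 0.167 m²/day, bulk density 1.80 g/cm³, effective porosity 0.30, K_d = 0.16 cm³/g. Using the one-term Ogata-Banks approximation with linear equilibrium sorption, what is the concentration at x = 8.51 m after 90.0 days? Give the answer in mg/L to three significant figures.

30.4 mg/L

Retardation factor R = 1 + ρ_b·K_d/n = 1 + 1.80 × 0.16/0.30 = 1.960.
Sorption retards both mechanisms: v_R = v/R = 0.1087 m/day, D_R = D/R = 0.08520 m²/day.
v_R·t = 0.1087 × 90.0 = 9.783 m; 2√(D_R t) = 5.538 m; argument = (8.51 − 9.783)/5.538 = -0.2299.
C = C₀ × ½·erfc(-0.2299) = 48.4 × 0.6275 = 30.4 mg/L.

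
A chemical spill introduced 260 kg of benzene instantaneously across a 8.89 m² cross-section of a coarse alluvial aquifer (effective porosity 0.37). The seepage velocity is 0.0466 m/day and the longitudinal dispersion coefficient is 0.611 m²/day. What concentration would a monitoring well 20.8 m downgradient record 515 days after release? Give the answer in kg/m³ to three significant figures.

1.25 kg/m³

For an instantaneous plane source, C(x,t) = M/(n_e·A·√(4πDt)) · exp(−(x−vt)²/(4Dt)), with n_e·A the pore (flow) area.
Plume center vt = 0.0466 × 515 = 23.999 m, so the well at 20.8 m is 3.199 m upgradient of the peak.
√(4πDt) = 62.88 m, giving peak height M/(n_e·A·√(4πDt)) = 260/(0.37 × 8.89 × 62.88) = 1.257 kg/m³.
(x−vt)²/(4Dt) = (-3.199)²/(4 × 0.611 × 515) = 0.008131; exp(−0.008131) = 0.9919.
C = 1.257 × 0.9919 = 1.25 kg/m³.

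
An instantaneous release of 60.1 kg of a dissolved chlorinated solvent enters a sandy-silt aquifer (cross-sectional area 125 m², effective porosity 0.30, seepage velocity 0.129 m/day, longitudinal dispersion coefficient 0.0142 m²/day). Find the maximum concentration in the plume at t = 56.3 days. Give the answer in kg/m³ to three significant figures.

0.506 kg/m³

The peak of an instantaneous 1D plume sits at x = vt; there the Gaussian factor is 1 and C_max = M/(n_e·A·√(4πDt)), where n_e·A is the pore area the mass is dissolved in.
√(4πDt) = √(4π × 0.0142 × 56.3) = 3.170 m, so C_max = 60.1/(0.30 × 125 × 3.170) = 0.506 kg/m³.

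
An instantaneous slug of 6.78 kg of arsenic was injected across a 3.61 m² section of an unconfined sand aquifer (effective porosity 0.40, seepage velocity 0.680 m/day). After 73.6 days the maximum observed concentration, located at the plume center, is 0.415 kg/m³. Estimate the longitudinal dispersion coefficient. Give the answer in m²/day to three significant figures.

At the plume center C_max = M/(n_e·A·√(4πDt)), so D = M²/(4πt·(n_e·A·C_max)²).
n_e·A·C_max = 0.40 × 3.61 × 0.415 = 0.5993 kg/m.
D = 6.78²/(4π × 73.6 × 0.5993²) = 0.138 m²/day.

0.138 m²/day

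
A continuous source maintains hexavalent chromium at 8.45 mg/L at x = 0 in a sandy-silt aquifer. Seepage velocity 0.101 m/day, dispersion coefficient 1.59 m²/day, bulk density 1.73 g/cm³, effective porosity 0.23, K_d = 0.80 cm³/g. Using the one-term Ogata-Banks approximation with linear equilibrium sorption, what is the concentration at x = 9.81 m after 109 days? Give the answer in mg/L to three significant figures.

Retardation factor R = 1 + ρ_b·K_d/n = 1 + 1.73 × 0.80/0.23 = 7.017.
Sorption retards both mechanisms: v_R = v/R = 0.01439 m/day, D_R = D/R = 0.2266 m²/day.
v_R·t = 0.01439 × 109 = 1.56851 m; 2√(D_R t) = 9.940 m; argument = (9.81 − 1.56851)/9.940 = 0.8291.
C = C₀ × ½·erfc(0.8291) = 8.45 × 0.1205 = 1.02 mg/L.

1.02 mg/L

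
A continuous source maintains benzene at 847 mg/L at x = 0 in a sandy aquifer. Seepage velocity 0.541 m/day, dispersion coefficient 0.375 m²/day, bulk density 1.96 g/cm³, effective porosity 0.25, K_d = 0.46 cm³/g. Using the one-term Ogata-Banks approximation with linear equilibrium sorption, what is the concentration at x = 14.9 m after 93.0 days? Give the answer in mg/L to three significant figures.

130 mg/L

Retardation factor R = 1 + ρ_b·K_d/n = 1 + 1.96 × 0.46/0.25 = 4.606.
Sorption retards both mechanisms: v_R = v/R = 0.1175 m/day, D_R = D/R = 0.08142 m²/day.
v_R·t = 0.1175 × 93.0 = 10.9275 m; 2√(D_R t) = 5.503 m; argument = (14.9 − 10.9275)/5.503 = 0.7219.
C = C₀ × ½·erfc(0.7219) = 847 × 0.1536 = 130 mg/L.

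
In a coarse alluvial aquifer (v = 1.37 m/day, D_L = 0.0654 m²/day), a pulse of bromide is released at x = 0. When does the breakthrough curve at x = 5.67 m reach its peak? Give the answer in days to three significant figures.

For the 1D instantaneous-source solution, setting ∂C/∂t = 0 at fixed x gives v²t² + 2Dt − x² = 0, so t = (√(D² + v²x²) − D)/v².
√(D² + v²x²) = √(0.0654² + 1.37² × 5.67²) = 7.768; v² = 1.8769.
t = (7.768 − 0.0654)/1.8769 = 4.10 days (vs. the pure-advection estimate x/v = 4.14 d).

4.10 days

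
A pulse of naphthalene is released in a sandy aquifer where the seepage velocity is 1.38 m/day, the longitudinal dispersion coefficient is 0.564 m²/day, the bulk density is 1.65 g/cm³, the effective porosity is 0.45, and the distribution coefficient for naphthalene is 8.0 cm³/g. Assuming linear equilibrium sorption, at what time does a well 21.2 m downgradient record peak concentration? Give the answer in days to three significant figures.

457 days

Retardation factor R = 1 + ρ_b·K_d/n = 1 + 1.65 × 8.0/0.45 = 30.33.
Sorption retards both mechanisms: v_R = v/R = 0.04550 m/day, D_R = D/R = 0.01860 m²/day.
Peak time from v_R²t² + 2D_R t − x² = 0: t = (√(D_R² + v_R²x²) − D_R)/v_R².
√(D_R² + v_R²x²) = √(0.01860² + 0.04550² × 21.2²) = 0.9648; v_R² = 0.002070.
t = (0.9648 − 0.01860)/0.002070 = 457 days.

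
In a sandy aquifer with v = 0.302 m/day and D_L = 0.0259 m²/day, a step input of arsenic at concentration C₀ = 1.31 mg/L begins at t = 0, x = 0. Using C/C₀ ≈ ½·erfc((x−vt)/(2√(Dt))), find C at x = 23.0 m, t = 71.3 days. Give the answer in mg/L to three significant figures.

0.292 mg/L

For a continuous step input, C/C₀ ≈ ½·erfc((x−vt)/(2√(Dt))).
vt = 0.302 × 71.3 = 21.5326 m and 2√(Dt) = 2√(0.0259 × 71.3) = 2.718 m.
Argument (x−vt)/(2√(Dt)) = (23.0 − 21.5326)/2.718 = 0.5399; ½·erfc(0.5399) = 0.2226.
C = 1.31 × 0.2226 = 0.292 mg/L.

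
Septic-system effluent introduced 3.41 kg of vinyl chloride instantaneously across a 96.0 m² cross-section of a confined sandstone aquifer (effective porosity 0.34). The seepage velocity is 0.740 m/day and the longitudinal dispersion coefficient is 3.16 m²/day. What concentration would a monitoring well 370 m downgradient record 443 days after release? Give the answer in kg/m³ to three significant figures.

For an instantaneous plane source, C(x,t) = M/(n_e·A·√(4πDt)) · exp(−(x−vt)²/(4Dt)), with n_e·A the pore (flow) area.
Plume center vt = 0.740 × 443 = 327.82 m, so the well at 370 m is 42.18 m downgradient of the peak.
√(4πDt) = 132.6 m, giving peak height M/(n_e·A·√(4πDt)) = 3.41/(0.34 × 96.0 × 132.6) = 0.0007879 kg/m³.
(x−vt)²/(4Dt) = (42.18)²/(4 × 3.16 × 443) = 0.3177; exp(−0.3177) = 0.7278.
C = 0.0007879 × 0.7278 = 0.000573 kg/m³.

0.000573 kg/m³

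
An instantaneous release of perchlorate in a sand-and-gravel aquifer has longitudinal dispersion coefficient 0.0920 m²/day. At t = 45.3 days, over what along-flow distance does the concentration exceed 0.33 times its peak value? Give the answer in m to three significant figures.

8.60 m

The plume is Gaussian with σ = √(2Dt) = √(2 × 0.0920 × 45.3) = 2.887 m.
C/C_peak = exp(−Δx²/(2σ²)) = 0.33 ⇒ Δx = σ·√(−2 ln 0.33) = 2.887 × 1.489 = 4.299 m.
Width = 2Δx = 8.60 m.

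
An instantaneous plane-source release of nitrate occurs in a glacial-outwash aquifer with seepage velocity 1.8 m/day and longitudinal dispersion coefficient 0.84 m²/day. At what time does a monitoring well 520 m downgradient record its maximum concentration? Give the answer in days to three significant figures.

289 days

For the 1D instantaneous-source solution, setting ∂C/∂t = 0 at fixed x gives v²t² + 2Dt − x² = 0, so t = (√(D² + v²x²) − D)/v².
√(D² + v²x²) = √(0.84² + 1.8² × 520²) = 936.0; v² = 3.24.
t = (936.0 − 0.84)/3.24 = 289 days (vs. the pure-advection estimate x/v = 289 d).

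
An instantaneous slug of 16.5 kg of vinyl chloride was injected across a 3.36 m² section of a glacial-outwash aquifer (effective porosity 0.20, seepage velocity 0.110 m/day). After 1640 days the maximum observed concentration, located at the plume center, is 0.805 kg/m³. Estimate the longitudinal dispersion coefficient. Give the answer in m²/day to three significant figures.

At the plume center C_max = M/(n_e·A·√(4πDt)), so D = M²/(4πt·(n_e·A·C_max)²).
n_e·A·C_max = 0.20 × 3.36 × 0.805 = 0.5410 kg/m.
D = 16.5²/(4π × 1640 × 0.5410²) = 0.0451 m²/day.

0.0451 m²/day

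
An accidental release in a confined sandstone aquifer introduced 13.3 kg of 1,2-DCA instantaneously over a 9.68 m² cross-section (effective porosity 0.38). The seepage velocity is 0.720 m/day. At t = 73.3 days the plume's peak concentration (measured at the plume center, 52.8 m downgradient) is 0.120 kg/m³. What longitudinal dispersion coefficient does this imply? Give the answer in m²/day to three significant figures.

At the plume center C_max = M/(n_e·A·√(4πDt)), so D = M²/(4πt·(n_e·A·C_max)²).
n_e·A·C_max = 0.38 × 9.68 × 0.120 = 0.4414 kg/m.
D = 13.3²/(4π × 73.3 × 0.4414²) = 0.986 m²/day.

0.986 m²/day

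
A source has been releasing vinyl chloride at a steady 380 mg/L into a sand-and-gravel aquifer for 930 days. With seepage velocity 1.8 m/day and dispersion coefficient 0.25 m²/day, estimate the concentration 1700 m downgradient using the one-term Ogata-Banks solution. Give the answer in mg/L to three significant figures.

For a continuous step input, C/C₀ ≈ ½·erfc((x−vt)/(2√(Dt))).
vt = 1.8 × 930 = 1674 m and 2√(Dt) = 2√(0.25 × 930) = 30.50 m.
Argument (x−vt)/(2√(Dt)) = (1700 − 1674)/30.50 = 0.8525; ½·erfc(0.8525) = 0.1140.
C = 380 × 0.1140 = 43.3 mg/L.

43.3 mg/L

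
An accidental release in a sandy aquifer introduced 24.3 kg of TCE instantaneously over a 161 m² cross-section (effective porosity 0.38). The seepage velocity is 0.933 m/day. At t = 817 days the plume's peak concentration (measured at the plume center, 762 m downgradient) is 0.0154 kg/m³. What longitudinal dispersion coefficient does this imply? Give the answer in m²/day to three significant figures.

0.0648 m²/day

At the plume center C_max = M/(n_e·A·√(4πDt)), so D = M²/(4πt·(n_e·A·C_max)²).
n_e·A·C_max = 0.38 × 161 × 0.0154 = 0.9422 kg/m.
D = 24.3²/(4π × 817 × 0.9422²) = 0.0648 m²/day.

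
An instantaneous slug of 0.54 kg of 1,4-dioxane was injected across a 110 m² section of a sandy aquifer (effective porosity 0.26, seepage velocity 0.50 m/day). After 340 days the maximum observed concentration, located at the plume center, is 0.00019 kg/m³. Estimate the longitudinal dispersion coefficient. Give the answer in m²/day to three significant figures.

2.31 m²/day

At the plume center C_max = M/(n_e·A·√(4πDt)), so D = M²/(4πt·(n_e·A·C_max)²).
n_e·A·C_max = 0.26 × 110 × 0.00019 = 0.005434 kg/m.
D = 0.54²/(4π × 340 × 0.005434²) = 2.31 m²/day.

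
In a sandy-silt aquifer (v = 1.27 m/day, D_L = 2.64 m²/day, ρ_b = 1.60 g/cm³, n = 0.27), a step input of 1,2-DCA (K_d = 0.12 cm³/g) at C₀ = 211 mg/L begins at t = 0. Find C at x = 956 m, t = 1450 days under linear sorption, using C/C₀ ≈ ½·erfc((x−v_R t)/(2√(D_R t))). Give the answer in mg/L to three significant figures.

203 mg/L

Retardation factor R = 1 + ρ_b·K_d/n = 1 + 1.60 × 0.12/0.27 = 1.711.
Sorption retards both mechanisms: v_R = v/R = 0.7423 m/day, D_R = D/R = 1.543 m²/day.
v_R·t = 0.7423 × 1450 = 1076.335 m; 2√(D_R t) = 94.60 m; argument = (956 − 1076.335)/94.60 = -1.272.
C = C₀ × ½·erfc(-1.272) = 211 × 0.9640 = 203 mg/L.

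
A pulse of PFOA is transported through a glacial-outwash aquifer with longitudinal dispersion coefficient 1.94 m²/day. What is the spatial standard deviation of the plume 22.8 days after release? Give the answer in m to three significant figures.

9.41 m

Dispersive spreading gives a Gaussian with σ² = 2Dt; advection only shifts the center.
σ = √(2 × 1.94 × 22.8) = 9.41 m.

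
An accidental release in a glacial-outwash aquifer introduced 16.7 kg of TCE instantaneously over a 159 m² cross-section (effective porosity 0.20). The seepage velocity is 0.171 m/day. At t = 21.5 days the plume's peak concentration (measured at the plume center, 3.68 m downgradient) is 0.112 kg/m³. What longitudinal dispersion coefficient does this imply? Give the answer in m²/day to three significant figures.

0.0814 m²/day

At the plume center C_max = M/(n_e·A·√(4πDt)), so D = M²/(4πt·(n_e·A·C_max)²).
n_e·A·C_max = 0.20 × 159 × 0.112 = 3.562 kg/m.
D = 16.7²/(4π × 21.5 × 3.562²) = 0.0814 m²/day.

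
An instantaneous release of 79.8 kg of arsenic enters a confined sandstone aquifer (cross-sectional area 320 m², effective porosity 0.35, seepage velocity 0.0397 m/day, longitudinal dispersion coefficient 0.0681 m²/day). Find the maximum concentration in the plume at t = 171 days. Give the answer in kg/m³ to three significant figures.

The peak of an instantaneous 1D plume sits at x = vt; there the Gaussian factor is 1 and C_max = M/(n_e·A·√(4πDt)), where n_e·A is the pore area the mass is dissolved in.
√(4πDt) = √(4π × 0.0681 × 171) = 12.10 m, so C_max = 79.8/(0.35 × 320 × 12.10) = 0.0589 kg/m³.

0.0589 kg/m³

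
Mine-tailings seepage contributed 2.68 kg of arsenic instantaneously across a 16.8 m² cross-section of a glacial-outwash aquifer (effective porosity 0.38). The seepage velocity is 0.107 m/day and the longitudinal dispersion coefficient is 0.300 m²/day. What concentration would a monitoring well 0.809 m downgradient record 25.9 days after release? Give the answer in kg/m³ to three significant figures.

For an instantaneous plane source, C(x,t) = M/(n_e·A·√(4πDt)) · exp(−(x−vt)²/(4Dt)), with n_e·A the pore (flow) area.
Plume center vt = 0.107 × 25.9 = 2.7713 m, so the well at 0.809 m is 1.9623 m upgradient of the peak.
√(4πDt) = 9.881 m, giving peak height M/(n_e·A·√(4πDt)) = 2.68/(0.38 × 16.8 × 9.881) = 0.04249 kg/m³.
(x−vt)²/(4Dt) = (-1.9623)²/(4 × 0.300 × 25.9) = 0.1239; exp(−0.1239) = 0.8835.
C = 0.04249 × 0.8835 = 0.0375 kg/m³.

0.0375 kg/m³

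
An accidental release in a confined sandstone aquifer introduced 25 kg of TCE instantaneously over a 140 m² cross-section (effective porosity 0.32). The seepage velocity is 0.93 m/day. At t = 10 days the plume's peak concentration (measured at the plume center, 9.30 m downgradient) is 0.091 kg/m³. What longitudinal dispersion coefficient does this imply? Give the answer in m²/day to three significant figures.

0.299 m²/day

At the plume center C_max = M/(n_e·A·√(4πDt)), so D = M²/(4πt·(n_e·A·C_max)²).
n_e·A·C_max = 0.32 × 140 × 0.091 = 4.077 kg/m.
D = 25²/(4π × 10 × 4.077²) = 0.299 m²/day.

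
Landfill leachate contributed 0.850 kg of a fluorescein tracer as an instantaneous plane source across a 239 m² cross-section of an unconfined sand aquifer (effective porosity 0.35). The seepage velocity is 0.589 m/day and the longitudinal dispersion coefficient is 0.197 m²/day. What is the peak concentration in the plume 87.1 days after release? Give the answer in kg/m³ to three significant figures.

The peak of an instantaneous 1D plume sits at x = vt; there the Gaussian factor is 1 and C_max = M/(n_e·A·√(4πDt)), where n_e·A is the pore area the mass is dissolved in.
√(4πDt) = √(4π × 0.197 × 87.1) = 14.68 m, so C_max = 0.850/(0.35 × 239 × 14.68) = 0.000692 kg/m³.

0.000692 kg/m³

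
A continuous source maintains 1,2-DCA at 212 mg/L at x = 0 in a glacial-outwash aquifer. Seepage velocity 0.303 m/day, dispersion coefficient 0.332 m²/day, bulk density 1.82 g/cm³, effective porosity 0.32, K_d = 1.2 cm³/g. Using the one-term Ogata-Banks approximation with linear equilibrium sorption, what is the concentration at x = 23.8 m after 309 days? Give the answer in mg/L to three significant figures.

Retardation factor R = 1 + ρ_b·K_d/n = 1 + 1.82 × 1.2/0.32 = 7.825.
Sorption retards both mechanisms: v_R = v/R = 0.03872 m/day, D_R = D/R = 0.04243 m²/day.
v_R·t = 0.03872 × 309 = 11.96448 m; 2√(D_R t) = 7.242 m; argument = (23.8 − 11.96448)/7.242 = 1.634.
C = C₀ × ½·erfc(1.634) = 212 × 0.01042 = 2.21 mg/L.

2.21 mg/L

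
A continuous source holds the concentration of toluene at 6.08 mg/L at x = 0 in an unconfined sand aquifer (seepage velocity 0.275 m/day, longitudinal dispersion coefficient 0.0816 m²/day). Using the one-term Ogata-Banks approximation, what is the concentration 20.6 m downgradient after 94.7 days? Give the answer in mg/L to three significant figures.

5.57 mg/L

For a continuous step input, C/C₀ ≈ ½·erfc((x−vt)/(2√(Dt))).
vt = 0.275 × 94.7 = 26.0425 m and 2√(Dt) = 2√(0.0816 × 94.7) = 5.560 m.
Argument (x−vt)/(2√(Dt)) = (20.6 − 26.0425)/5.560 = -0.9789; ½·erfc(-0.9789) = 0.9169.
C = 6.08 × 0.9169 = 5.57 mg/L.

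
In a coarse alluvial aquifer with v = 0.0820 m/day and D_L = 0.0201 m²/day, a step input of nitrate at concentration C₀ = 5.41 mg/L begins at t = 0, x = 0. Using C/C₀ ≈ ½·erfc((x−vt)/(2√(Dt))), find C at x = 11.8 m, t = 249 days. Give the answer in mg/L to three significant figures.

For a continuous step input, C/C₀ ≈ ½·erfc((x−vt)/(2√(Dt))).
vt = 0.0820 × 249 = 20.418 m and 2√(Dt) = 2√(0.0201 × 249) = 4.474 m.
Argument (x−vt)/(2√(Dt)) = (11.8 − 20.418)/4.474 = -1.926; ½·erfc(-1.926) = 0.9968.
C = 5.41 × 0.9968 = 5.39 mg/L.

5.39 mg/L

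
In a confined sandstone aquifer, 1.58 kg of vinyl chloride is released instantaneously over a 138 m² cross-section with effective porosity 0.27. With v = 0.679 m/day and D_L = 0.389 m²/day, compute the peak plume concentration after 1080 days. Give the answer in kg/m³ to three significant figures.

The peak of an instantaneous 1D plume sits at x = vt; there the Gaussian factor is 1 and C_max = M/(n_e·A·√(4πDt)), where n_e·A is the pore area the mass is dissolved in.
√(4πDt) = √(4π × 0.389 × 1080) = 72.66 m, so C_max = 1.58/(0.27 × 138 × 72.66) = 0.000584 kg/m³.

0.000584 kg/m³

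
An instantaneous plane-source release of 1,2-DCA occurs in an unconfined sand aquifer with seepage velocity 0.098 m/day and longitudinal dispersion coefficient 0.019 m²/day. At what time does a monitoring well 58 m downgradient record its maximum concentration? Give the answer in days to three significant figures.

For the 1D instantaneous-source solution, setting ∂C/∂t = 0 at fixed x gives v²t² + 2Dt − x² = 0, so t = (√(D² + v²x²) − D)/v².
√(D² + v²x²) = √(0.019² + 0.098² × 58²) = 5.684; v² = 0.009604.
t = (5.684 − 0.019)/0.009604 = 590 days (vs. the pure-advection estimate x/v = 592 d).

590 days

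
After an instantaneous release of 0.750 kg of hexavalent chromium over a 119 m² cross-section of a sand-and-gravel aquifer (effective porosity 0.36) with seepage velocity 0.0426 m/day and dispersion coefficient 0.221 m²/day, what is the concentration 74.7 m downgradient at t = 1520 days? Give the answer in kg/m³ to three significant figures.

For an instantaneous plane source, C(x,t) = M/(n_e·A·√(4πDt)) · exp(−(x−vt)²/(4Dt)), with n_e·A the pore (flow) area.
Plume center vt = 0.0426 × 1520 = 64.752 m, so the well at 74.7 m is 9.948 m downgradient of the peak.
√(4πDt) = 64.97 m, giving peak height M/(n_e·A·√(4πDt)) = 0.750/(0.36 × 119 × 64.97) = 0.0002695 kg/m³.
(x−vt)²/(4Dt) = (9.948)²/(4 × 0.221 × 1520) = 0.07365; exp(−0.07365) = 0.9290.
C = 0.0002695 × 0.9290 = 0.000250 kg/m³.

0.000250 kg/m³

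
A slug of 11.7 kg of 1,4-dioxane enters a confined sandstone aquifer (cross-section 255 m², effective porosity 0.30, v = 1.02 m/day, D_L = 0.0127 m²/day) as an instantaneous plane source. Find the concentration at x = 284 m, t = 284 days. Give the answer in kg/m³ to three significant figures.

0.00243 kg/m³

For an instantaneous plane source, C(x,t) = M/(n_e·A·√(4πDt)) · exp(−(x−vt)²/(4Dt)), with n_e·A the pore (flow) area.
Plume center vt = 1.02 × 284 = 289.68 m, so the well at 284 m is 5.68 m upgradient of the peak.
√(4πDt) = 6.732 m, giving peak height M/(n_e·A·√(4πDt)) = 11.7/(0.30 × 255 × 6.732) = 0.02272 kg/m³.
(x−vt)²/(4Dt) = (-5.68)²/(4 × 0.0127 × 284) = 2.236; exp(−2.236) = 0.1069.
C = 0.02272 × 0.1069 = 0.00243 kg/m³.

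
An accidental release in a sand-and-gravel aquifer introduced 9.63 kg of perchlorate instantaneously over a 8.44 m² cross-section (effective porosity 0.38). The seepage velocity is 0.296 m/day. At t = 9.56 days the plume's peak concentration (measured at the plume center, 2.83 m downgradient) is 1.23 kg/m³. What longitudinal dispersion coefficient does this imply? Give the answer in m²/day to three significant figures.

0.0496 m²/day

At the plume center C_max = M/(n_e·A·√(4πDt)), so D = M²/(4πt·(n_e·A·C_max)²).
n_e·A·C_max = 0.38 × 8.44 × 1.23 = 3.945 kg/m.
D = 9.63²/(4π × 9.56 × 3.945²) = 0.0496 m²/day.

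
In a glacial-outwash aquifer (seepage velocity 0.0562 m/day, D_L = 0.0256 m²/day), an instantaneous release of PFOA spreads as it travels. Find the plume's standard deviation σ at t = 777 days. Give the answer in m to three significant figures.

Dispersive spreading gives a Gaussian with σ² = 2Dt; advection only shifts the center.
σ = √(2 × 0.0256 × 777) = 6.31 m.

6.31 m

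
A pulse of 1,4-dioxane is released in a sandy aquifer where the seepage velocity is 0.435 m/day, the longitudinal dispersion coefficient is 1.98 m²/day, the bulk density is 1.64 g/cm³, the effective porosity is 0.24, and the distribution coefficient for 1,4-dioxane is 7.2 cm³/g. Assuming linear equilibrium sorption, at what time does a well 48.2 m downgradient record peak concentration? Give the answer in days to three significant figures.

Retardation factor R = 1 + ρ_b·K_d/n = 1 + 1.64 × 7.2/0.24 = 50.20.
Sorption retards both mechanisms: v_R = v/R = 0.008665 m/day, D_R = D/R = 0.03944 m²/day.
Peak time from v_R²t² + 2D_R t − x² = 0: t = (√(D_R² + v_R²x²) − D_R)/v_R².
√(D_R² + v_R²x²) = √(0.03944² + 0.008665² × 48.2²) = 0.4195; v_R² = 7.508e-05.
t = (0.4195 − 0.03944)/7.508e-05 = 5060 days.

5060 days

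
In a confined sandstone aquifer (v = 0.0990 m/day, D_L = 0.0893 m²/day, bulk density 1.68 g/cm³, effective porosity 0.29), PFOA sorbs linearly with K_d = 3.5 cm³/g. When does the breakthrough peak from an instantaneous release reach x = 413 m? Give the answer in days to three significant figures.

Retardation factor R = 1 + ρ_b·K_d/n = 1 + 1.68 × 3.5/0.29 = 21.28.
Sorption retards both mechanisms: v_R = v/R = 0.004652 m/day, D_R = D/R = 0.004196 m²/day.
Peak time from v_R²t² + 2D_R t − x² = 0: t = (√(D_R² + v_R²x²) − D_R)/v_R².
√(D_R² + v_R²x²) = √(0.004196² + 0.004652² × 413²) = 1.921; v_R² = 2.164e-05.
t = (1.921 − 0.004196)/2.164e-05 = 88600 days.

88600 days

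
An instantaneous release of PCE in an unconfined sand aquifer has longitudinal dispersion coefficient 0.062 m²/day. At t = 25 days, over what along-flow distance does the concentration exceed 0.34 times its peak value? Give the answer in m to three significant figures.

5.17 m

The plume is Gaussian with σ = √(2Dt) = √(2 × 0.062 × 25) = 1.761 m.
C/C_peak = exp(−Δx²/(2σ²)) = 0.34 ⇒ Δx = σ·√(−2 ln 0.34) = 1.761 × 1.469 = 2.587 m.
Width = 2Δx = 5.17 m.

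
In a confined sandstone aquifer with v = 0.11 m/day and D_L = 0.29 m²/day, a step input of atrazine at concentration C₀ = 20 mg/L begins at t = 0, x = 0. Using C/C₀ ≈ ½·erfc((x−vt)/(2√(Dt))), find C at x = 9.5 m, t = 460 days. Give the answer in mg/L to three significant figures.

19.9 mg/L

For a continuous step input, C/C₀ ≈ ½·erfc((x−vt)/(2√(Dt))).
vt = 0.11 × 460 = 50.6 m and 2√(Dt) = 2√(0.29 × 460) = 23.10 m.
Argument (x−vt)/(2√(Dt)) = (9.5 − 50.6)/23.10 = -1.779; ½·erfc(-1.779) = 0.9941.
C = 20 × 0.9941 = 19.9 mg/L.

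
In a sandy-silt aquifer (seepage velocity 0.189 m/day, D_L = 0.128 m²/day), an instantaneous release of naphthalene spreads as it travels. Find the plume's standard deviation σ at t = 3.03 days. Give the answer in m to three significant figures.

0.881 m

Dispersive spreading gives a Gaussian with σ² = 2Dt; advection only shifts the center.
σ = √(2 × 0.128 × 3.03) = 0.881 m.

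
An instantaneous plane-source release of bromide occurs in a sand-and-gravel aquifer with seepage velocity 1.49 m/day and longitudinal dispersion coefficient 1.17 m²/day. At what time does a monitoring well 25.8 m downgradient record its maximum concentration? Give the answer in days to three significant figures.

For the 1D instantaneous-source solution, setting ∂C/∂t = 0 at fixed x gives v²t² + 2Dt − x² = 0, so t = (√(D² + v²x²) − D)/v².
√(D² + v²x²) = √(1.17² + 1.49² × 25.8²) = 38.46; v² = 2.2201.
t = (38.46 − 1.17)/2.2201 = 16.8 days (vs. the pure-advection estimate x/v = 17.3 d).

16.8 days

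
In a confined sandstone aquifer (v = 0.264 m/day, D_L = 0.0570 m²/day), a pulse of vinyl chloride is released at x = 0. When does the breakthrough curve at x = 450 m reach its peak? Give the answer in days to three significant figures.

1700 days

For the 1D instantaneous-source solution, setting ∂C/∂t = 0 at fixed x gives v²t² + 2Dt − x² = 0, so t = (√(D² + v²x²) − D)/v².
√(D² + v²x²) = √(0.0570² + 0.264² × 450²) = 118.8; v² = 0.069696.
t = (118.8 − 0.0570)/0.069696 = 1700 days (vs. the pure-advection estimate x/v = 1700 d).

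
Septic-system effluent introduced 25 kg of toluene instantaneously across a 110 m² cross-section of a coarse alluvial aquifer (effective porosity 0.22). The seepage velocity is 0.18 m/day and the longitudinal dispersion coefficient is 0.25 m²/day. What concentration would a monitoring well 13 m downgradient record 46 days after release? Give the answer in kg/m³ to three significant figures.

For an instantaneous plane source, C(x,t) = M/(n_e·A·√(4πDt)) · exp(−(x−vt)²/(4Dt)), with n_e·A the pore (flow) area.
Plume center vt = 0.18 × 46 = 8.28 m, so the well at 13 m is 4.72 m downgradient of the peak.
√(4πDt) = 12.02 m, giving peak height M/(n_e·A·√(4πDt)) = 25/(0.22 × 110 × 12.02) = 0.08594 kg/m³.
(x−vt)²/(4Dt) = (4.72)²/(4 × 0.25 × 46) = 0.4843; exp(−0.4843) = 0.6161.
C = 0.08594 × 0.6161 = 0.0529 kg/m³.

0.0529 kg/m³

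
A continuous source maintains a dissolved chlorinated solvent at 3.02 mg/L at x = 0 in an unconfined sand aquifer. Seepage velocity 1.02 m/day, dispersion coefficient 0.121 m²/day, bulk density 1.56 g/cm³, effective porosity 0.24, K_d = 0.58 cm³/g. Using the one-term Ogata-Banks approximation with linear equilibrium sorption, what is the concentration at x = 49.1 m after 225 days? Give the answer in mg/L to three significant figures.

1.16 mg/L

Retardation factor R = 1 + ρ_b·K_d/n = 1 + 1.56 × 0.58/0.24 = 4.770.
Sorption retards both mechanisms: v_R = v/R = 0.2138 m/day, D_R = D/R = 0.02537 m²/day.
v_R·t = 0.2138 × 225 = 48.105 m; 2√(D_R t) = 4.778 m; argument = (49.1 − 48.105)/4.778 = 0.2082.
C = C₀ × ½·erfc(0.2082) = 3.02 × 0.3842 = 1.16 mg/L.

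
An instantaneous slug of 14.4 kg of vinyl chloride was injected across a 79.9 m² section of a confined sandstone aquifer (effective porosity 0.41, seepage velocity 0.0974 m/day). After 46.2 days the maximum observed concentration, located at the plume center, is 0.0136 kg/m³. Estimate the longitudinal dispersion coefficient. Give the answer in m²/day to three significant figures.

At the plume center C_max = M/(n_e·A·√(4πDt)), so D = M²/(4πt·(n_e·A·C_max)²).
n_e·A·C_max = 0.41 × 79.9 × 0.0136 = 0.4455 kg/m.
D = 14.4²/(4π × 46.2 × 0.4455²) = 1.80 m²/day.

1.80 m²/day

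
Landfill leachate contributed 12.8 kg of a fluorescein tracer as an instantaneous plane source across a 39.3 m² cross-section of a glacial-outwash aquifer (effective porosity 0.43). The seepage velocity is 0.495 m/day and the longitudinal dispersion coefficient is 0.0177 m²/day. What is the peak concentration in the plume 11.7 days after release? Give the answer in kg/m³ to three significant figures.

0.470 kg/m³

The peak of an instantaneous 1D plume sits at x = vt; there the Gaussian factor is 1 and C_max = M/(n_e·A·√(4πDt)), where n_e·A is the pore area the mass is dissolved in.
√(4πDt) = √(4π × 0.0177 × 11.7) = 1.613 m, so C_max = 12.8/(0.43 × 39.3 × 1.613) = 0.470 kg/m³.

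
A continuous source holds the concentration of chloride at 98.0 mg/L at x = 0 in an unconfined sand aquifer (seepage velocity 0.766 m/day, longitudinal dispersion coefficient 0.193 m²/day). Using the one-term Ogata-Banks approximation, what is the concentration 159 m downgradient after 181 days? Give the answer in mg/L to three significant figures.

0.729 mg/L

For a continuous step input, C/C₀ ≈ ½·erfc((x−vt)/(2√(Dt))).
vt = 0.766 × 181 = 138.646 m and 2√(Dt) = 2√(0.193 × 181) = 11.82 m.
Argument (x−vt)/(2√(Dt)) = (159 − 138.646)/11.82 = 1.722; ½·erfc(1.722) = 0.007440.
C = 98.0 × 0.007440 = 0.729 mg/L.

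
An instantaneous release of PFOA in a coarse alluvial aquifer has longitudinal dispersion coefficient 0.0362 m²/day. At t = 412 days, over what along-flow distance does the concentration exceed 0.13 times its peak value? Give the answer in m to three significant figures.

22.1 m

The plume is Gaussian with σ = √(2Dt) = √(2 × 0.0362 × 412) = 5.462 m.
C/C_peak = exp(−Δx²/(2σ²)) = 0.13 ⇒ Δx = σ·√(−2 ln 0.13) = 5.462 × 2.020 = 11.03 m.
Width = 2Δx = 22.1 m.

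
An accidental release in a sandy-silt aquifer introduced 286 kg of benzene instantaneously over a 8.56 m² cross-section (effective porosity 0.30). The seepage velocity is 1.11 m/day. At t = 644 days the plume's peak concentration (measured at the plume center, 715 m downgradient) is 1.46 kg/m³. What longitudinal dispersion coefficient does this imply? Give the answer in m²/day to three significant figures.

At the plume center C_max = M/(n_e·A·√(4πDt)), so D = M²/(4πt·(n_e·A·C_max)²).
n_e·A·C_max = 0.30 × 8.56 × 1.46 = 3.749 kg/m.
D = 286²/(4π × 644 × 3.749²) = 0.719 m²/day.

0.719 m²/day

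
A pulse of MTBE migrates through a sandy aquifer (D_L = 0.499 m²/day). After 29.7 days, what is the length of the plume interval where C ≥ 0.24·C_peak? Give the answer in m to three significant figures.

The plume is Gaussian with σ = √(2Dt) = √(2 × 0.499 × 29.7) = 5.444 m.
C/C_peak = exp(−Δx²/(2σ²)) = 0.24 ⇒ Δx = σ·√(−2 ln 0.24) = 5.444 × 1.689 = 9.195 m.
Width = 2Δx = 18.4 m.

18.4 m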